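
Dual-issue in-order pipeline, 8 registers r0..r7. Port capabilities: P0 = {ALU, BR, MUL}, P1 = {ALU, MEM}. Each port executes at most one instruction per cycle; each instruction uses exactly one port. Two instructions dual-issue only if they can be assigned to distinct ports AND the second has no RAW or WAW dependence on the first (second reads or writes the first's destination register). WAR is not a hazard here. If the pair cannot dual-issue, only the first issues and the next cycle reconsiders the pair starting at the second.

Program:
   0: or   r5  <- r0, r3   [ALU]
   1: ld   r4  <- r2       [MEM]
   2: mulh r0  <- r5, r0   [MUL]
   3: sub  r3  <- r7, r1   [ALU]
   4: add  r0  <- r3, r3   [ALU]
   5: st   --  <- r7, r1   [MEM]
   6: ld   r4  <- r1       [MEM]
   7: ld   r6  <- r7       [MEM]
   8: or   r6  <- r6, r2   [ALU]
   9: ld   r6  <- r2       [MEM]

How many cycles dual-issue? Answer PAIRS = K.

PAIRS = 3

0. or.ALU;ld.MEM @i0,i1  | pair
1. mulh.MUL;sub.ALU @i2,i3  | pair
2. add.ALU;st.MEM @i4,i5  | pair
3. ld.MEM @i6  | no-port MEM/MEM
4. ld.MEM @i7  | RAW+WAW r6
5. or.ALU @i8  | WAW r6
6. ld.MEM @i9  | tail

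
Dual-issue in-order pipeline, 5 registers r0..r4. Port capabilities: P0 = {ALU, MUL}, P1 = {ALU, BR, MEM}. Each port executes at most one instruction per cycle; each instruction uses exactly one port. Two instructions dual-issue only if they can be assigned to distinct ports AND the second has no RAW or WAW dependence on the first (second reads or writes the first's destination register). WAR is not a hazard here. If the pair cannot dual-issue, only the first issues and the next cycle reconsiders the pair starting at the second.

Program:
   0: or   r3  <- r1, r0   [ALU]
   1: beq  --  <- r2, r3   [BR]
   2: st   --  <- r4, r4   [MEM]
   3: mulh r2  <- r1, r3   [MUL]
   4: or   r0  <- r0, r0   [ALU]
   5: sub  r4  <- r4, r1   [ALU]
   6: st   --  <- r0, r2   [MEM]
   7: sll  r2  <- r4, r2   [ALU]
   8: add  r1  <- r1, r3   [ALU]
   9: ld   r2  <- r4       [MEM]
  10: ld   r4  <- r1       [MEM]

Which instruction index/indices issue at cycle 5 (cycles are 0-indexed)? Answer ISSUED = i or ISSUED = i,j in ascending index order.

[0] i0  or  -- RAW r3
[1] i1  beq  -- no-port BR/MEM
[2] i2&i3  st/mulh  -- 2-wide
[3] i4&i5  or/sub  -- 2-wide
[4] i6&i7  st/sll  -- 2-wide
[5] i8&i9  add/ld  -- 2-wide
[6] i10  ld  -- tail

ISSUED = 8,9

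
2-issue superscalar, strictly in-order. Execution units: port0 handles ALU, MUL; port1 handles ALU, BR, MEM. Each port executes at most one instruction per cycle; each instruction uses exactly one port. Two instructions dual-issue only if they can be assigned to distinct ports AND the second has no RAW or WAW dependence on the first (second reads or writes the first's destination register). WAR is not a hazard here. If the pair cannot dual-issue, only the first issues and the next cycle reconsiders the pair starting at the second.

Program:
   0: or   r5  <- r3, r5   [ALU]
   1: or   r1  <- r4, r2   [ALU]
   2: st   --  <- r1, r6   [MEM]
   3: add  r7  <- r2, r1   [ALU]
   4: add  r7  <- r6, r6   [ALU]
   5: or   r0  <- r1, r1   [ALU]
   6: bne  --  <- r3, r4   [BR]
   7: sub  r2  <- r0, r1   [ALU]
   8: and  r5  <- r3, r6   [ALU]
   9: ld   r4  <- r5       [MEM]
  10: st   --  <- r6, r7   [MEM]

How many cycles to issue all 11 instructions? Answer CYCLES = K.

[0] i0&i1  or.ALU+or.ALU  -- dual
[1] i2&i3  st.MEM+add.ALU  -- dual
[2] i4&i5  add.ALU+or.ALU  -- dual
[3] i6&i7  bne.BR+sub.ALU  -- dual
[4] i8  and.ALU  -- RAW r5
[5] i9  ld.MEM  -- no-port MEM/MEM
[6] i10  st.MEM  -- tail

CYCLES = 7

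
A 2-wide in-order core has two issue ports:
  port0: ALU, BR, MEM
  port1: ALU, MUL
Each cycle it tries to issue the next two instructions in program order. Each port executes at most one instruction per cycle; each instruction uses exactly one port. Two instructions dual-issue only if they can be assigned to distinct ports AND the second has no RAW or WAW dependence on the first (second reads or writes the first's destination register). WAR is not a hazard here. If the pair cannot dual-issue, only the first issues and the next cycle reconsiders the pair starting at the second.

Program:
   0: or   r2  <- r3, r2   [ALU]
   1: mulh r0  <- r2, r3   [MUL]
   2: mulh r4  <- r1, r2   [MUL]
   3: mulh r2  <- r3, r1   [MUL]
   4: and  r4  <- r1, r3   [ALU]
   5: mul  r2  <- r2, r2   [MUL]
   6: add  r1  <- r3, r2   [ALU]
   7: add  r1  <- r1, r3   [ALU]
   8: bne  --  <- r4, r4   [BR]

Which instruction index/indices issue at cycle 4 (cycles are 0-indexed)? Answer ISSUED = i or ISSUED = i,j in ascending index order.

[0] i0  or.ALU  -- RAW r2
[1] i1  mulh.MUL  -- no-port MUL/MUL
[2] i2  mulh.MUL  -- no-port MUL/MUL
[3] i3/i4  mulh.MUL+and.ALU  -- 2-wide
[4] i5  mul.MUL  -- RAW r2
[5] i6  add.ALU  -- RAW+WAW r1
[6] i7/i8  add.ALU+bne.BR  -- 2-wide

ISSUED = 5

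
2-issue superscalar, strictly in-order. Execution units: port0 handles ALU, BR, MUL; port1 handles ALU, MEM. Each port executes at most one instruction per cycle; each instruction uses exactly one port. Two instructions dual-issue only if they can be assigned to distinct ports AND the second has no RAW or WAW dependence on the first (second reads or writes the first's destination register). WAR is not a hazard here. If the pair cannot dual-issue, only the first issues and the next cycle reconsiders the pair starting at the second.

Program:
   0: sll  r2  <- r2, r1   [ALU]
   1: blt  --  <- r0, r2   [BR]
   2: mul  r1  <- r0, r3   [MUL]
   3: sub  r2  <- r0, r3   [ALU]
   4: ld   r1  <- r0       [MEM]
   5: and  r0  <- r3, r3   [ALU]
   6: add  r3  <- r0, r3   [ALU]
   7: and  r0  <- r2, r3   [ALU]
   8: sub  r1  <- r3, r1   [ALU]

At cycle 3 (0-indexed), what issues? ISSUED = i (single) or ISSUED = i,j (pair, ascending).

ISSUED = 4,5

0. sll @i0  | RAW r2
1. blt @i1  | no-port BR/MUL
2. mul/sub @i2/i3  | 2-wide
3. ld/and @i4/i5  | 2-wide
4. add @i6  | RAW r3
5. and/sub @i7/i8  | 2-wide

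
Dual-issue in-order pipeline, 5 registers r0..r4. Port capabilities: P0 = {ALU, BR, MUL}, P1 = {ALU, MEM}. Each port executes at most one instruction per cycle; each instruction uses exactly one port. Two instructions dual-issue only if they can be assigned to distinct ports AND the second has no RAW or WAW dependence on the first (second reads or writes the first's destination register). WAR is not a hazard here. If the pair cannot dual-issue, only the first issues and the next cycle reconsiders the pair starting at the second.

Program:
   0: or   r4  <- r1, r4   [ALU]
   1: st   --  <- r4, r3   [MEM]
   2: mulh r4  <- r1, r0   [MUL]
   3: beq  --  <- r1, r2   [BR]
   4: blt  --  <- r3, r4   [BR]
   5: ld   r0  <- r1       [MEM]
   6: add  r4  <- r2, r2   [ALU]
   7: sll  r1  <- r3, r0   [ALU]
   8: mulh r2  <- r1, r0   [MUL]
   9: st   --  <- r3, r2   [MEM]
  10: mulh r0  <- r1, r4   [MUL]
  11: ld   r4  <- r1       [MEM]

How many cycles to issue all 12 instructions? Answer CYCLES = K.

#0 head=0: or.ALU i0 RAW r4
#1 head=1: st.MEM+mulh.MUL i1/i2 pair
#2 head=3: beq.BR i3 no-port BR/BR
#3 head=4: blt.BR+ld.MEM i4/i5 pair
#4 head=6: add.ALU+sll.ALU i6/i7 pair
#5 head=8: mulh.MUL i8 RAW r2
#6 head=9: st.MEM+mulh.MUL i9/i10 pair
#7 head=11: ld.MEM i11 tail

CYCLES = 8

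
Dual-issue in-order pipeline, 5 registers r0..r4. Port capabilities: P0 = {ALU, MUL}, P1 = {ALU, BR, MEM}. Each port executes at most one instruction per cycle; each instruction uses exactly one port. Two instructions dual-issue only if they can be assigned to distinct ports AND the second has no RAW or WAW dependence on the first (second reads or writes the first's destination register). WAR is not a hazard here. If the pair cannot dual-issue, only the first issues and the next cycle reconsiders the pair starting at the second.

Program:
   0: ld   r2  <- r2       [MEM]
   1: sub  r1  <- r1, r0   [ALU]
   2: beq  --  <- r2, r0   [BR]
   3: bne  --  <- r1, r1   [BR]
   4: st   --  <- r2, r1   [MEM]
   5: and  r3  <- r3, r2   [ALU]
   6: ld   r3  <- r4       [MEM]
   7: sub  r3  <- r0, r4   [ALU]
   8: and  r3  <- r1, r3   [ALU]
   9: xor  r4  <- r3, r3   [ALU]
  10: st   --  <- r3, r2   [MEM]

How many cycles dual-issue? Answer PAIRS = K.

  cy0 -> i0/i1 (ld+sub) dual
  cy1 -> i2 (beq) no-port BR/BR
  cy2 -> i3 (bne) no-port BR/MEM
  cy3 -> i4/i5 (st+and) dual
  cy4 -> i6 (ld) WAW r3
  cy5 -> i7 (sub) RAW+WAW r3
  cy6 -> i8 (and) RAW r3
  cy7 -> i9/i10 (xor+st) dual

PAIRS = 3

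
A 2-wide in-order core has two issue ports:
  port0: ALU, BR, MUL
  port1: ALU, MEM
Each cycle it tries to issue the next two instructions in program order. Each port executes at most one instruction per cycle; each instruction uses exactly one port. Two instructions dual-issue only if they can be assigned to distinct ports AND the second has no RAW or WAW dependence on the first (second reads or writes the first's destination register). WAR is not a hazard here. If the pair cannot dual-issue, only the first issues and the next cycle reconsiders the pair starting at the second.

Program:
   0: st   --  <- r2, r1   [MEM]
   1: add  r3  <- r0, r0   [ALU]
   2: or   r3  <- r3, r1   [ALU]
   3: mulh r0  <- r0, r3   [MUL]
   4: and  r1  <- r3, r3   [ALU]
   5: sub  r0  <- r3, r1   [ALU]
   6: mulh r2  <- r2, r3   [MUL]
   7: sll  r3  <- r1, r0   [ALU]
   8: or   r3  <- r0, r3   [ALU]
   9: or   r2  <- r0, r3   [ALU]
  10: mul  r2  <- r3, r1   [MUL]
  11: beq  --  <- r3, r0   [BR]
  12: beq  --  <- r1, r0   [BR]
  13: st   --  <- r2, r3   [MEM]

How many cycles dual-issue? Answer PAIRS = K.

[0] i0/i1  st+add  -- 2-wide
[1] i2  or  -- RAW r3
[2] i3/i4  mulh+and  -- 2-wide
[3] i5/i6  sub+mulh  -- 2-wide
[4] i7  sll  -- RAW+WAW r3
[5] i8  or  -- RAW r3
[6] i9  or  -- WAW r2
[7] i10  mul  -- no-port MUL/BR
[8] i11  beq  -- no-port BR/BR
[9] i12/i13  beq+st  -- 2-wide

PAIRS = 4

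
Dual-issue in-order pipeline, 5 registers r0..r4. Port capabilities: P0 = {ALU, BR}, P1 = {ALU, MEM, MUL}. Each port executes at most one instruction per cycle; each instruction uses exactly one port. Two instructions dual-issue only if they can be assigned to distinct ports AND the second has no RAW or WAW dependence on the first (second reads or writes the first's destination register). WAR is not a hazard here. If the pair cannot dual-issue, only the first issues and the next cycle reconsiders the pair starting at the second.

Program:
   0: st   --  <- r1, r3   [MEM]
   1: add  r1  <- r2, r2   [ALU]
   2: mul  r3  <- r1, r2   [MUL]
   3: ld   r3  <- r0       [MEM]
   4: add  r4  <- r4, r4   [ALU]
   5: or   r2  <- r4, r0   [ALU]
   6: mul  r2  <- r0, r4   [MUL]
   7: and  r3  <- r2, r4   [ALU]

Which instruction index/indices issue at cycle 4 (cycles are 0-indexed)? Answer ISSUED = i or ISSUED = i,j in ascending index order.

0. st;add @i0&i1  | dual
1. mul @i2  | no-port MUL/MEM
2. ld;add @i3&i4  | dual
3. or @i5  | WAW r2
4. mul @i6  | RAW r2
5. and @i7  | tail

ISSUED = 6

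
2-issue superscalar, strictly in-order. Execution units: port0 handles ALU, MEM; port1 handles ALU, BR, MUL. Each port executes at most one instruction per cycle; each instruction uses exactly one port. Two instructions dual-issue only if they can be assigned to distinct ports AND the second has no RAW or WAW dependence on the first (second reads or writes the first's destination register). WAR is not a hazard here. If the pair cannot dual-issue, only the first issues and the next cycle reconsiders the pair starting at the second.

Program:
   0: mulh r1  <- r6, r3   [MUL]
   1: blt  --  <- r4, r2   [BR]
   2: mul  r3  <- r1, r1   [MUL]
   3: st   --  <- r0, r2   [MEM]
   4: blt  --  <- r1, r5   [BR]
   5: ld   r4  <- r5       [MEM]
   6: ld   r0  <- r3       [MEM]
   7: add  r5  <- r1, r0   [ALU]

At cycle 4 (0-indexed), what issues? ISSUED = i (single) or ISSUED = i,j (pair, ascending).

t=0 i0:mulh ; no-port MUL/BR
t=1 i1:blt ; no-port BR/MUL
t=2 i2+i3:mul+st ; dual
t=3 i4+i5:blt+ld ; dual
t=4 i6:ld ; RAW r0
t=5 i7:add ; tail

ISSUED = 6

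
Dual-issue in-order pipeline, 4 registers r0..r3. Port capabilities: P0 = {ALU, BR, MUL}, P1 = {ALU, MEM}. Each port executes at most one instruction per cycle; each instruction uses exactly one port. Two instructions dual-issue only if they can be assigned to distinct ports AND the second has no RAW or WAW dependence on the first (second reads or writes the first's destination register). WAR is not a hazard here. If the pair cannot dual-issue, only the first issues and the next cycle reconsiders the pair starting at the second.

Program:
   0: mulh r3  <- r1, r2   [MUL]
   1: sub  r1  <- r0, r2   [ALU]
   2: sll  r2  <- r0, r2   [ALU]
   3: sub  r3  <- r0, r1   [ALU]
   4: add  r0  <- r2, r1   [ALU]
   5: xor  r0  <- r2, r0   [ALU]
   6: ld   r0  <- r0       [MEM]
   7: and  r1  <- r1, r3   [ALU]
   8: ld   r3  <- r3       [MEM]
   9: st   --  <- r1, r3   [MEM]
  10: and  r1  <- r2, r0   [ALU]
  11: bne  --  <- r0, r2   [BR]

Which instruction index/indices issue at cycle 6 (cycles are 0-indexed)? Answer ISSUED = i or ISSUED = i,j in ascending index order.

  cy0 -> i0+i1 (mulh.MUL sub.ALU) dual
  cy1 -> i2+i3 (sll.ALU sub.ALU) dual
  cy2 -> i4 (add.ALU) RAW+WAW r0
  cy3 -> i5 (xor.ALU) RAW+WAW r0
  cy4 -> i6+i7 (ld.MEM and.ALU) dual
  cy5 -> i8 (ld.MEM) no-port MEM/MEM
  cy6 -> i9+i10 (st.MEM and.ALU) dual
  cy7 -> i11 (bne.BR) tail

ISSUED = 9,10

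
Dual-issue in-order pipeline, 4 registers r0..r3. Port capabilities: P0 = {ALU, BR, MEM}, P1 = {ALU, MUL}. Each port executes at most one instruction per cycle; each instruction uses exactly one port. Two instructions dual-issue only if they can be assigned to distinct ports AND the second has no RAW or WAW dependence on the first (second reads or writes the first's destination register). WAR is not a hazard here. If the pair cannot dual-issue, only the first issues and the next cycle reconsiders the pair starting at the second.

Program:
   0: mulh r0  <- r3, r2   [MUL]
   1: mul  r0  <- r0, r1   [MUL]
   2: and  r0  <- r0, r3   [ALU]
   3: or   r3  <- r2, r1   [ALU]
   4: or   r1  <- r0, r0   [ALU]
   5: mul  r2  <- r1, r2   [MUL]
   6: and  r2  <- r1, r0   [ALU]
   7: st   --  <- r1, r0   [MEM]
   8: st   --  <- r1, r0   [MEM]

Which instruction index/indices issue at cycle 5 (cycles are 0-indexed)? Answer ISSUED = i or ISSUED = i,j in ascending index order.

  cy0 -> i0 (mulh) no-port MUL/MUL
  cy1 -> i1 (mul) RAW+WAW r0
  cy2 -> i2+i3 (and+or) pair
  cy3 -> i4 (or) RAW r1
  cy4 -> i5 (mul) WAW r2
  cy5 -> i6+i7 (and+st) pair
  cy6 -> i8 (st) tail

ISSUED = 6,7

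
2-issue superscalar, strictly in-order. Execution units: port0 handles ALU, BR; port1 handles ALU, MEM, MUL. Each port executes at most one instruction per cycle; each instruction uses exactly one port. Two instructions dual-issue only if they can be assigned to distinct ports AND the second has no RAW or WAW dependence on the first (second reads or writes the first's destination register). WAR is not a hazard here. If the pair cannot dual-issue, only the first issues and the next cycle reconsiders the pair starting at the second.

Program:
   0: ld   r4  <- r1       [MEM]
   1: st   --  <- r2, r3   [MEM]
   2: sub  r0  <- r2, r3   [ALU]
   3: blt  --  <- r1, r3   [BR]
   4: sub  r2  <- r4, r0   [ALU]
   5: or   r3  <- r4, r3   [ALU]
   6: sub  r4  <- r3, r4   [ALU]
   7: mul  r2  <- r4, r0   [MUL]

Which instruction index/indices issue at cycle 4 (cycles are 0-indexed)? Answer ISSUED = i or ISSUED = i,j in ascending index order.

[0] i0  ld.MEM  -- no-port MEM/MEM
[1] i1,i2  st.MEM;sub.ALU  -- pair
[2] i3,i4  blt.BR;sub.ALU  -- pair
[3] i5  or.ALU  -- RAW r3
[4] i6  sub.ALU  -- RAW r4
[5] i7  mul.MUL  -- tail

ISSUED = 6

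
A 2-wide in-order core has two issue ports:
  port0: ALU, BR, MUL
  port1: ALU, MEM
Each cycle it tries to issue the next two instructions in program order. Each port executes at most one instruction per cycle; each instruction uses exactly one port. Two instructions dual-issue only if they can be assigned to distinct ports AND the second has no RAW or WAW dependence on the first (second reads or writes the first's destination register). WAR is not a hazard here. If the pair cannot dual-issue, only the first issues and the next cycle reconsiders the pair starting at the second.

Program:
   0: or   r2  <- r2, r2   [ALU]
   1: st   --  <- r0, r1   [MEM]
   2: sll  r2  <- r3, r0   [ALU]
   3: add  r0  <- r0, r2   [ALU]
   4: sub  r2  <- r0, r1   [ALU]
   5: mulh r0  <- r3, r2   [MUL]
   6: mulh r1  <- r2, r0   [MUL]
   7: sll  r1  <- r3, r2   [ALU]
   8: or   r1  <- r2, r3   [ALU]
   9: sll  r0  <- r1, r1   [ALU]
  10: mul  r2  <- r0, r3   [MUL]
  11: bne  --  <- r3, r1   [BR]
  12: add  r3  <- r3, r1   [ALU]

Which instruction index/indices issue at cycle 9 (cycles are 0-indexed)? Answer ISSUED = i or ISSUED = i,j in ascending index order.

#0 head=0: or+st i0&i1 2-wide
#1 head=2: sll i2 RAW r2
#2 head=3: add i3 RAW r0
#3 head=4: sub i4 RAW r2
#4 head=5: mulh i5 no-port MUL/MUL
#5 head=6: mulh i6 WAW r1
#6 head=7: sll i7 WAW r1
#7 head=8: or i8 RAW r1
#8 head=9: sll i9 RAW r0
#9 head=10: mul i10 no-port MUL/BR
#10 head=11: bne+add i11&i12 2-wide

ISSUED = 10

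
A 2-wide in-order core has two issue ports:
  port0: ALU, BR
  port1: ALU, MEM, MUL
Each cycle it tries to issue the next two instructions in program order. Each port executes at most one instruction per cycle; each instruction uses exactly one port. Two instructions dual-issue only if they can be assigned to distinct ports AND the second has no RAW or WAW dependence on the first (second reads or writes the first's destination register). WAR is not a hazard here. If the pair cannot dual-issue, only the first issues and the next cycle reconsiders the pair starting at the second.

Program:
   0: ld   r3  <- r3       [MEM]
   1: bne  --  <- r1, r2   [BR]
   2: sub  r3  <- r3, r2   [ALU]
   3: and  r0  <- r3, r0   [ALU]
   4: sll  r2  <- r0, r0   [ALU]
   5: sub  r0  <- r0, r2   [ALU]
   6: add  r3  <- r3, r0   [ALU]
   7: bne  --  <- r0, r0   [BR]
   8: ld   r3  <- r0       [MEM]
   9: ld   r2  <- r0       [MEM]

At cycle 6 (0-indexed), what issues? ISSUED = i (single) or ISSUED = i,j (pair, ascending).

ISSUED = 8

0. ld/bne @i0/i1  | dual
1. sub @i2  | RAW r3
2. and @i3  | RAW r0
3. sll @i4  | RAW r2
4. sub @i5  | RAW r0
5. add/bne @i6/i7  | dual
6. ld @i8  | no-port MEM/MEM
7. ld @i9  | tail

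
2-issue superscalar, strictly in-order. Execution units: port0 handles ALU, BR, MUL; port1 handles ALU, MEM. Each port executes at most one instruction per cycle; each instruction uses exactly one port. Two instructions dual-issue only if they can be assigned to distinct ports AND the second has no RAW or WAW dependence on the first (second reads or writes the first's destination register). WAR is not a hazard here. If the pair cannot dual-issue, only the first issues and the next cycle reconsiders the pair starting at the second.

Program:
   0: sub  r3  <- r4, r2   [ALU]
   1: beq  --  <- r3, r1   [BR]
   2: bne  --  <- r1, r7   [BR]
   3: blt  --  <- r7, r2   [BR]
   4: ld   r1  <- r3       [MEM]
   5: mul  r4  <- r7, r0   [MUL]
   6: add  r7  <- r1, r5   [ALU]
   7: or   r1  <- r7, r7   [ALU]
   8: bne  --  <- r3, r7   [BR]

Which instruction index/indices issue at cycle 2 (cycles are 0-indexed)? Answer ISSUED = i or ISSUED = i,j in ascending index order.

  cy0 -> i0 (sub) RAW r3
  cy1 -> i1 (beq) no-port BR/BR
  cy2 -> i2 (bne) no-port BR/BR
  cy3 -> i3+i4 (blt;ld) 2-wide
  cy4 -> i5+i6 (mul;add) 2-wide
  cy5 -> i7+i8 (or;bne) 2-wide

ISSUED = 2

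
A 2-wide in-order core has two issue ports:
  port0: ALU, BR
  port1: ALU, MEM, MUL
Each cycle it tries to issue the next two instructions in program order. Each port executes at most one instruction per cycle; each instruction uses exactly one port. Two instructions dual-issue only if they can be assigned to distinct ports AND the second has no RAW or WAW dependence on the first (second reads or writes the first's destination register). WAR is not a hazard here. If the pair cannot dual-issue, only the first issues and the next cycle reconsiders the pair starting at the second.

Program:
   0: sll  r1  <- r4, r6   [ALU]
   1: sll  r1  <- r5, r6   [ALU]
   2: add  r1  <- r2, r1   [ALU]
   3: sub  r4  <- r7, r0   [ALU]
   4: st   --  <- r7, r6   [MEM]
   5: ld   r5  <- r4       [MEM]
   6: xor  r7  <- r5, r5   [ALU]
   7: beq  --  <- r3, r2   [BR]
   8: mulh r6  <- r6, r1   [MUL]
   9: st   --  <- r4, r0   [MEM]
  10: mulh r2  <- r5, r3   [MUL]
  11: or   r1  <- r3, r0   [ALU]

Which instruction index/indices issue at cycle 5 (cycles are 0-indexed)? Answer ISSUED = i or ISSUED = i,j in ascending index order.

ISSUED = 6,7

t=0 i0:sll.ALU ; WAW r1
t=1 i1:sll.ALU ; RAW+WAW r1
t=2 i2,i3:add.ALU sub.ALU ; 2-wide
t=3 i4:st.MEM ; no-port MEM/MEM
t=4 i5:ld.MEM ; RAW r5
t=5 i6,i7:xor.ALU beq.BR ; 2-wide
t=6 i8:mulh.MUL ; no-port MUL/MEM
t=7 i9:st.MEM ; no-port MEM/MUL
t=8 i10,i11:mulh.MUL or.ALU ; 2-wide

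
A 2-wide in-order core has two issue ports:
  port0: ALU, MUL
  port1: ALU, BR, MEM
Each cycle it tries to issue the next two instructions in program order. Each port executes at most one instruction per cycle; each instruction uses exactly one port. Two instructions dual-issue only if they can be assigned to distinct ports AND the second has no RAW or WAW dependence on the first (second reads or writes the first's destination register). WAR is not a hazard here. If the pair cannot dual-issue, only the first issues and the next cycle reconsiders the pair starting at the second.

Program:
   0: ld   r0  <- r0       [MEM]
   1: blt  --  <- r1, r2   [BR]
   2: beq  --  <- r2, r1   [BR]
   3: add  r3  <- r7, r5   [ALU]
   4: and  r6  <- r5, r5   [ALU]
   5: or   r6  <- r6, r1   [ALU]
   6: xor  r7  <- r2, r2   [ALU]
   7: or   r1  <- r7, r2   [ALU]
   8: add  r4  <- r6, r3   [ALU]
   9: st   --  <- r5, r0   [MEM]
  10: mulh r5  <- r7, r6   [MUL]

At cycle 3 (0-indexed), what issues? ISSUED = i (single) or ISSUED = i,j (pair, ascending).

0. ld.MEM @i0  | no-port MEM/BR
1. blt.BR @i1  | no-port BR/BR
2. beq.BR+add.ALU @i2&i3  | dual
3. and.ALU @i4  | RAW+WAW r6
4. or.ALU+xor.ALU @i5&i6  | dual
5. or.ALU+add.ALU @i7&i8  | dual
6. st.MEM+mulh.MUL @i9&i10  | dual

ISSUED = 4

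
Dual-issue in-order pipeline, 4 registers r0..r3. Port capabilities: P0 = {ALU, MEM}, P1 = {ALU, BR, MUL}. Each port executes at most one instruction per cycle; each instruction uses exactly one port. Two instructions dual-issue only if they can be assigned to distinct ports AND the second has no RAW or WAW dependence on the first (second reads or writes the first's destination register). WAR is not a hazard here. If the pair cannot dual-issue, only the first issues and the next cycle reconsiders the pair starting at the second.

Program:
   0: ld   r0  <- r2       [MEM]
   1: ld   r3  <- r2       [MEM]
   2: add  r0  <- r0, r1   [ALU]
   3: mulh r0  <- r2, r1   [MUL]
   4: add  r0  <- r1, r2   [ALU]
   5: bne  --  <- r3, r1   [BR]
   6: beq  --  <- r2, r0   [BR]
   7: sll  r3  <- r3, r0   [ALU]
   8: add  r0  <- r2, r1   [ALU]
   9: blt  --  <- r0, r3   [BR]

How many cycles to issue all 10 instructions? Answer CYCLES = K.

t=0 i0:ld ; no-port MEM/MEM
t=1 i1+i2:ld;add ; 2-wide
t=2 i3:mulh ; WAW r0
t=3 i4+i5:add;bne ; 2-wide
t=4 i6+i7:beq;sll ; 2-wide
t=5 i8:add ; RAW r0
t=6 i9:blt ; tail

CYCLES = 7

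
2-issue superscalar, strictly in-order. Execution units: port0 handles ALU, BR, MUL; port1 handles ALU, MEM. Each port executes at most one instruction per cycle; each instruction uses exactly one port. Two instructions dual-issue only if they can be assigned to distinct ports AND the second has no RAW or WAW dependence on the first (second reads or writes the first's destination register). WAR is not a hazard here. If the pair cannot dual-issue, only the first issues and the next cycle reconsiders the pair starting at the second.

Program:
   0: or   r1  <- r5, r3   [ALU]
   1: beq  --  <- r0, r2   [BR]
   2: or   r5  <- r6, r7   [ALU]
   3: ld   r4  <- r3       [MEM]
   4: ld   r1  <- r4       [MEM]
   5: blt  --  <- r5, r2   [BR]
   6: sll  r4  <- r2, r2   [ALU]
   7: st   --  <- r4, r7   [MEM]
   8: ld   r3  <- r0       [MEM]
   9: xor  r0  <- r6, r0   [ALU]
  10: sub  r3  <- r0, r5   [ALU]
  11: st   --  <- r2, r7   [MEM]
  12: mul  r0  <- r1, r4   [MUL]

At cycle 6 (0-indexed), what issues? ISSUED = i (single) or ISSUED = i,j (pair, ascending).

#0 head=0: or;beq i0/i1 pair
#1 head=2: or;ld i2/i3 pair
#2 head=4: ld;blt i4/i5 pair
#3 head=6: sll i6 RAW r4
#4 head=7: st i7 no-port MEM/MEM
#5 head=8: ld;xor i8/i9 pair
#6 head=10: sub;st i10/i11 pair
#7 head=12: mul i12 tail

ISSUED = 10,11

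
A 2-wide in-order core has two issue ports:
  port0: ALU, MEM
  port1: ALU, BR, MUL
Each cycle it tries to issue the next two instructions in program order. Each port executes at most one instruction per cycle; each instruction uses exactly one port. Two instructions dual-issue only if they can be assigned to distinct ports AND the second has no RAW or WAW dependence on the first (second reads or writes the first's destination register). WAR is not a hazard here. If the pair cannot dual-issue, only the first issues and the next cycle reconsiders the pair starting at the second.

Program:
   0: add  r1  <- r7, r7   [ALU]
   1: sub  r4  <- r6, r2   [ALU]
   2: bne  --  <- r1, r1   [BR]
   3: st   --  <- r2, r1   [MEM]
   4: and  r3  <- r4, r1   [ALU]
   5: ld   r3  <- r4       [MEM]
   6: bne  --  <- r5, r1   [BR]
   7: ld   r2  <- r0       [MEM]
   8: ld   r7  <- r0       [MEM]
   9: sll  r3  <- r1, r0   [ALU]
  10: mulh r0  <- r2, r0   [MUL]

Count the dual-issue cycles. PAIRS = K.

t=0 i0&i1:add sub ; 2-wide
t=1 i2&i3:bne st ; 2-wide
t=2 i4:and ; WAW r3
t=3 i5&i6:ld bne ; 2-wide
t=4 i7:ld ; no-port MEM/MEM
t=5 i8&i9:ld sll ; 2-wide
t=6 i10:mulh ; tail

PAIRS = 4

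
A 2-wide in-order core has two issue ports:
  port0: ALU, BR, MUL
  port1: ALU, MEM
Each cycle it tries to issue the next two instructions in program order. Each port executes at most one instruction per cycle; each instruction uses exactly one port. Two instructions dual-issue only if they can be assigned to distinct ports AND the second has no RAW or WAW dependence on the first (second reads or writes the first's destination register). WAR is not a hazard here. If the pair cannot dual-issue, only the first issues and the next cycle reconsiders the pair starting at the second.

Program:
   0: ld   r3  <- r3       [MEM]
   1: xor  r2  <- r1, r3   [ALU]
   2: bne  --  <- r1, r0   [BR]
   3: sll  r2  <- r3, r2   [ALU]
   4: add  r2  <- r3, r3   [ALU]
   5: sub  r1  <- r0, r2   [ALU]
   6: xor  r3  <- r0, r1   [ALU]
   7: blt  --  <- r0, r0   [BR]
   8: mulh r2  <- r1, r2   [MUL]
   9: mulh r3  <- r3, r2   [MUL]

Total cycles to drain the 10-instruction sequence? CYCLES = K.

t=0 i0:ld.MEM ; RAW r3
t=1 i1+i2:xor.ALU+bne.BR ; dual
t=2 i3:sll.ALU ; WAW r2
t=3 i4:add.ALU ; RAW r2
t=4 i5:sub.ALU ; RAW r1
t=5 i6+i7:xor.ALU+blt.BR ; dual
t=6 i8:mulh.MUL ; no-port MUL/MUL
t=7 i9:mulh.MUL ; tail

CYCLES = 8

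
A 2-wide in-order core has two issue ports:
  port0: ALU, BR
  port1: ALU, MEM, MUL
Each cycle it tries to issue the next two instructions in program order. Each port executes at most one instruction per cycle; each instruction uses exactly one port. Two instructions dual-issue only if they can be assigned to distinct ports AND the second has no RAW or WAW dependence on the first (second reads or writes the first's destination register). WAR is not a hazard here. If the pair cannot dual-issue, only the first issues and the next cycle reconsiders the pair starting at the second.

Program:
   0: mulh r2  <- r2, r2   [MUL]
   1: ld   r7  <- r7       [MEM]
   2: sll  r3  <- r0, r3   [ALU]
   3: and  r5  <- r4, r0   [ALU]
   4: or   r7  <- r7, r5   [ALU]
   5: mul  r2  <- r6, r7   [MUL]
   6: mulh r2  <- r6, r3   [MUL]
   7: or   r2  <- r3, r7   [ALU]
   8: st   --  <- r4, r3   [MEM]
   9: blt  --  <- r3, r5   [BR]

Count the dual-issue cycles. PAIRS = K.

PAIRS = 2

0. mulh.MUL @i0  | no-port MUL/MEM
1. ld.MEM sll.ALU @i1/i2  | pair
2. and.ALU @i3  | RAW r5
3. or.ALU @i4  | RAW r7
4. mul.MUL @i5  | no-port MUL/MUL
5. mulh.MUL @i6  | WAW r2
6. or.ALU st.MEM @i7/i8  | pair
7. blt.BR @i9  | tail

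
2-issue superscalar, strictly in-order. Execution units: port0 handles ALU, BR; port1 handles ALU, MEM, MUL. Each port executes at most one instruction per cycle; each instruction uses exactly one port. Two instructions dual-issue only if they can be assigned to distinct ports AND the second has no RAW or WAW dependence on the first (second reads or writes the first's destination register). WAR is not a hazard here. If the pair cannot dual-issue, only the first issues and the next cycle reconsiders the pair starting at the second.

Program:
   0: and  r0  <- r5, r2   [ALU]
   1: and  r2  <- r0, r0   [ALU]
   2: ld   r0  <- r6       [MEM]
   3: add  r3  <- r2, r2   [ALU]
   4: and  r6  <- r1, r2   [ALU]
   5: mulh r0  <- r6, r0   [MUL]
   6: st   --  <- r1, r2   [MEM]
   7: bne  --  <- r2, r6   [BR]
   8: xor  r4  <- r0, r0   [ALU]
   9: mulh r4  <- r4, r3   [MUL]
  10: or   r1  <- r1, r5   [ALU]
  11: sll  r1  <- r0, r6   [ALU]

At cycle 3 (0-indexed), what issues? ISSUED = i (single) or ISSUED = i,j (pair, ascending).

#0 head=0: and.ALU i0 RAW r0
#1 head=1: and.ALU;ld.MEM i1,i2 pair
#2 head=3: add.ALU;and.ALU i3,i4 pair
#3 head=5: mulh.MUL i5 no-port MUL/MEM
#4 head=6: st.MEM;bne.BR i6,i7 pair
#5 head=8: xor.ALU i8 RAW+WAW r4
#6 head=9: mulh.MUL;or.ALU i9,i10 pair
#7 head=11: sll.ALU i11 tail

ISSUED = 5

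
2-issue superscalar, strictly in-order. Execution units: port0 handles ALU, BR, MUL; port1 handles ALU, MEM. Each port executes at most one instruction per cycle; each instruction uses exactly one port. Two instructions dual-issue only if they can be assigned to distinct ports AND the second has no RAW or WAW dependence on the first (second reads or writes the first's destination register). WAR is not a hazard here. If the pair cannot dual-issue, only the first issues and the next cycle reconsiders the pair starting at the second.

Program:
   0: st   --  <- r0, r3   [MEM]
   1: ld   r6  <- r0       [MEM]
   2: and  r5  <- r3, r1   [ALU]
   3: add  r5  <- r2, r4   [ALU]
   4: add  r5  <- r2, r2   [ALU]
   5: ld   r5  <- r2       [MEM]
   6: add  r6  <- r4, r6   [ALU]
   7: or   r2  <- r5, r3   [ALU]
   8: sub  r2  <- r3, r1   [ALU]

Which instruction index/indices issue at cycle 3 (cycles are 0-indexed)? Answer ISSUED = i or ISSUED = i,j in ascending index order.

ISSUED = 4

#0 head=0: st.MEM i0 no-port MEM/MEM
#1 head=1: ld.MEM;and.ALU i1/i2 pair
#2 head=3: add.ALU i3 WAW r5
#3 head=4: add.ALU i4 WAW r5
#4 head=5: ld.MEM;add.ALU i5/i6 pair
#5 head=7: or.ALU i7 WAW r2
#6 head=8: sub.ALU i8 tail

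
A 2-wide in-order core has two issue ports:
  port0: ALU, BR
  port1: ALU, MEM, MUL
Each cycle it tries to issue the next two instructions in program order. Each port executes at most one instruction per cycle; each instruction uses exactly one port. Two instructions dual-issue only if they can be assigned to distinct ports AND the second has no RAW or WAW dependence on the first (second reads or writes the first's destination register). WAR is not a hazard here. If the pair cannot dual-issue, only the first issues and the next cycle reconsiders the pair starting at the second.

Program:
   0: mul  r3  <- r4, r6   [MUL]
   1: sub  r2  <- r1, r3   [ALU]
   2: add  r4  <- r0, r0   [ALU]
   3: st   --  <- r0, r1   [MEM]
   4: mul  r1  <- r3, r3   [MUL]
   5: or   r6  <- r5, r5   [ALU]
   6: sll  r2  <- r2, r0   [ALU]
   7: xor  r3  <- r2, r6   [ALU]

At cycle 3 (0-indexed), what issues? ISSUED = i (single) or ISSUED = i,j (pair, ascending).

  cy0 -> i0 (mul.MUL) RAW r3
  cy1 -> i1,i2 (sub.ALU/add.ALU) 2-wide
  cy2 -> i3 (st.MEM) no-port MEM/MUL
  cy3 -> i4,i5 (mul.MUL/or.ALU) 2-wide
  cy4 -> i6 (sll.ALU) RAW r2
  cy5 -> i7 (xor.ALU) tail

ISSUED = 4,5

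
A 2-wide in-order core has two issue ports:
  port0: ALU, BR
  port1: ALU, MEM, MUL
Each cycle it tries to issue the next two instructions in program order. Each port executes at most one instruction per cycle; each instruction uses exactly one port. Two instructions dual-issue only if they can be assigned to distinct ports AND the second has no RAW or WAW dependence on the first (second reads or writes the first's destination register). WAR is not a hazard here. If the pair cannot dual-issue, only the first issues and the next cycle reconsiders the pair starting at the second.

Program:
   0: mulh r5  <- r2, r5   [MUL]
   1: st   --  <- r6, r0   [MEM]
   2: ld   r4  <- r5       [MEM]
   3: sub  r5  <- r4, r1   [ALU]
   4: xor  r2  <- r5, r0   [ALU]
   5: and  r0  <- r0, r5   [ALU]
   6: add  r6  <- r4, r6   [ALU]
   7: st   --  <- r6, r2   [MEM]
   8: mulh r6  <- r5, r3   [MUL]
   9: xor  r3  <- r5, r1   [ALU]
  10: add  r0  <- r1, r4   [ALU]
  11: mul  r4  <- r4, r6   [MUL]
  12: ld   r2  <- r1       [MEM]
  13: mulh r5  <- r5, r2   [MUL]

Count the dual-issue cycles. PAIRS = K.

PAIRS = 3

#0 head=0: mulh i0 no-port MUL/MEM
#1 head=1: st i1 no-port MEM/MEM
#2 head=2: ld i2 RAW r4
#3 head=3: sub i3 RAW r5
#4 head=4: xor;and i4,i5 2-wide
#5 head=6: add i6 RAW r6
#6 head=7: st i7 no-port MEM/MUL
#7 head=8: mulh;xor i8,i9 2-wide
#8 head=10: add;mul i10,i11 2-wide
#9 head=12: ld i12 no-port MEM/MUL
#10 head=13: mulh i13 tail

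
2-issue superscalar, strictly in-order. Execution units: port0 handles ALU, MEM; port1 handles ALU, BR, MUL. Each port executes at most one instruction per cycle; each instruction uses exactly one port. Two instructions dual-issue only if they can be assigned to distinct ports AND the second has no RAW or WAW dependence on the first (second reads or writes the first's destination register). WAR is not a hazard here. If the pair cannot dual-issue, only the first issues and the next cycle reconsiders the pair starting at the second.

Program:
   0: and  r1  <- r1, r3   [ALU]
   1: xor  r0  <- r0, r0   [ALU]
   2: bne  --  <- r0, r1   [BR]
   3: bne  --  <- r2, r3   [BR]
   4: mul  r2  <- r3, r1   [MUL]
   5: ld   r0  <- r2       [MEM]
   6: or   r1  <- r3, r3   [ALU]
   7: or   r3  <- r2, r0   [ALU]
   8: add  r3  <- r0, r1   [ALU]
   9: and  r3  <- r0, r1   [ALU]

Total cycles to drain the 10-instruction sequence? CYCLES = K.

#0 head=0: and+xor i0&i1 2-wide
#1 head=2: bne i2 no-port BR/BR
#2 head=3: bne i3 no-port BR/MUL
#3 head=4: mul i4 RAW r2
#4 head=5: ld+or i5&i6 2-wide
#5 head=7: or i7 WAW r3
#6 head=8: add i8 WAW r3
#7 head=9: and i9 tail

CYCLES = 8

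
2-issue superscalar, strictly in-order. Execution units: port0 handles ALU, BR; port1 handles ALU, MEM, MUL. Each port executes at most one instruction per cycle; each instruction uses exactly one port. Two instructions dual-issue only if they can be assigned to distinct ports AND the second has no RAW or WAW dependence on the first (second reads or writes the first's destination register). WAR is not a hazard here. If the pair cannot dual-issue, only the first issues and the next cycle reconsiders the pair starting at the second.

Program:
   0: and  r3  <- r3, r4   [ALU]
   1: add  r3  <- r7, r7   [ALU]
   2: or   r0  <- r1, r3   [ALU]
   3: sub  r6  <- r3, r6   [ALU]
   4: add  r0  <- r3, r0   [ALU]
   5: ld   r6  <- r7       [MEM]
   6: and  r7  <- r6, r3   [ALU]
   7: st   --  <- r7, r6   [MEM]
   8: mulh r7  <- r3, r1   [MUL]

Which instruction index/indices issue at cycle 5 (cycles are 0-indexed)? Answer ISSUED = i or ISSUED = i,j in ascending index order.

ISSUED = 7

  cy0 -> i0 (and) WAW r3
  cy1 -> i1 (add) RAW r3
  cy2 -> i2,i3 (or;sub) dual
  cy3 -> i4,i5 (add;ld) dual
  cy4 -> i6 (and) RAW r7
  cy5 -> i7 (st) no-port MEM/MUL
  cy6 -> i8 (mulh) tail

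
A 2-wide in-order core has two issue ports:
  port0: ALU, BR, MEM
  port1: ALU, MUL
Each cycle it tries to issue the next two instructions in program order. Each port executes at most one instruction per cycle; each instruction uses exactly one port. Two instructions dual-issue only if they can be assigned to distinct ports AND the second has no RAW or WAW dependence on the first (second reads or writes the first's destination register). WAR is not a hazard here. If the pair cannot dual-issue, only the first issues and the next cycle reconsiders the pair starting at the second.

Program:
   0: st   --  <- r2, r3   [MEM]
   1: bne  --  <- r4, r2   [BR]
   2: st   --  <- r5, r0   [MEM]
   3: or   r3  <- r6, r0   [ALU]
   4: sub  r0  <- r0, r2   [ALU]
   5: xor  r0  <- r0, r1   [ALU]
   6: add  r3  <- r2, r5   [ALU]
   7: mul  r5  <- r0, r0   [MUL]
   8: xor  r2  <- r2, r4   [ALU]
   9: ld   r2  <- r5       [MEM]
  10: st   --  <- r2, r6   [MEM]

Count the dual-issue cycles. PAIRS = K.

c0: i0 st  no-port MEM/BR
c1: i1 bne  no-port BR/MEM
c2: i2/i3 st/or  2-wide
c3: i4 sub  RAW+WAW r0
c4: i5/i6 xor/add  2-wide
c5: i7/i8 mul/xor  2-wide
c6: i9 ld  no-port MEM/MEM
c7: i10 st  tail

PAIRS = 3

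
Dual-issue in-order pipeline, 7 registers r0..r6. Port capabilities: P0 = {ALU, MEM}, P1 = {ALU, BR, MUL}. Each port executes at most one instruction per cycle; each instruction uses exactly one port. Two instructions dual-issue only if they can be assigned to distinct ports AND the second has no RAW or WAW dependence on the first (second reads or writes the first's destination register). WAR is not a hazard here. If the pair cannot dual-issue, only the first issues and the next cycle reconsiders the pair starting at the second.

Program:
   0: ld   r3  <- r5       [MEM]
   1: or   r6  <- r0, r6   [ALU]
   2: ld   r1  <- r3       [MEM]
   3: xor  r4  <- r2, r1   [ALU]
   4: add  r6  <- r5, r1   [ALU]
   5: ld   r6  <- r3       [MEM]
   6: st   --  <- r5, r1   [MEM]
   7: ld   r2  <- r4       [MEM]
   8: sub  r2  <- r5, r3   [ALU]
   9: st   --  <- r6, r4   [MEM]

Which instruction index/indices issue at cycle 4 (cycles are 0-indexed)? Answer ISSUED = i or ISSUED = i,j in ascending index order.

0. ld.MEM or.ALU @i0/i1  | 2-wide
1. ld.MEM @i2  | RAW r1
2. xor.ALU add.ALU @i3/i4  | 2-wide
3. ld.MEM @i5  | no-port MEM/MEM
4. st.MEM @i6  | no-port MEM/MEM
5. ld.MEM @i7  | WAW r2
6. sub.ALU st.MEM @i8/i9  | 2-wide

ISSUED = 6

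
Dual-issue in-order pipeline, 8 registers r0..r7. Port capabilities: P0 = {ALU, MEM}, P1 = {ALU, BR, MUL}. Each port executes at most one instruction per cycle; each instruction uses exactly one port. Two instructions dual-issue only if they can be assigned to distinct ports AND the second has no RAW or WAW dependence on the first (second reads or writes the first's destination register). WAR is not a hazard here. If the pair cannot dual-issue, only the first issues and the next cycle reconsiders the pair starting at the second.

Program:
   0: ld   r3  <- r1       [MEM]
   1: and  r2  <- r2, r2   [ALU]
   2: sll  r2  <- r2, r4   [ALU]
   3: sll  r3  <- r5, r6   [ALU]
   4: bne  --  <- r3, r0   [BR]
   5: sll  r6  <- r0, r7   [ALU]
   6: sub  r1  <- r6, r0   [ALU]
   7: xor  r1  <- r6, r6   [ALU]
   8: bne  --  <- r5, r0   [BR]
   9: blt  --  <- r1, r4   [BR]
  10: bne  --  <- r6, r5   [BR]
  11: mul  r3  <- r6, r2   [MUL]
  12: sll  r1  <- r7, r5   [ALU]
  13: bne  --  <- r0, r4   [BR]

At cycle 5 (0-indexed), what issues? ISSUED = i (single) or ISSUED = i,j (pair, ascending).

ISSUED = 9

0. ld.MEM+and.ALU @i0+i1  | dual
1. sll.ALU+sll.ALU @i2+i3  | dual
2. bne.BR+sll.ALU @i4+i5  | dual
3. sub.ALU @i6  | WAW r1
4. xor.ALU+bne.BR @i7+i8  | dual
5. blt.BR @i9  | no-port BR/BR
6. bne.BR @i10  | no-port BR/MUL
7. mul.MUL+sll.ALU @i11+i12  | dual
8. bne.BR @i13  | tail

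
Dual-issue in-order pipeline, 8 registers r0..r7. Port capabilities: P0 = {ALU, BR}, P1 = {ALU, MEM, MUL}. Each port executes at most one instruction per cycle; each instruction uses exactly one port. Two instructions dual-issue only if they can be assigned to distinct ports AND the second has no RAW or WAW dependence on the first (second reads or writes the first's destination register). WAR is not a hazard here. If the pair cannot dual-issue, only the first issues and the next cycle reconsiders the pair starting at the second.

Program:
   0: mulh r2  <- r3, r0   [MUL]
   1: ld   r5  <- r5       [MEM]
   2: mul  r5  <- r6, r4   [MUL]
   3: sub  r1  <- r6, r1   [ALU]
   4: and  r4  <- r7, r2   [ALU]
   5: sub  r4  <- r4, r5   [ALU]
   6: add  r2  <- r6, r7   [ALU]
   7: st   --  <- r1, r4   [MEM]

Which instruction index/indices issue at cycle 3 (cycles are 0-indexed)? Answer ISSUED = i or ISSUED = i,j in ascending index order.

ISSUED = 4

[0] i0  mulh  -- no-port MUL/MEM
[1] i1  ld  -- no-port MEM/MUL
[2] i2/i3  mul sub  -- 2-wide
[3] i4  and  -- RAW+WAW r4
[4] i5/i6  sub add  -- 2-wide
[5] i7  st  -- tail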